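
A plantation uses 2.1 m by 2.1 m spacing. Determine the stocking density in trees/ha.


N = 10000 / 2.1^2 = 10000 / 4.41 = 2267.57 ≈ 2268 trees/ha

2268 trees/ha


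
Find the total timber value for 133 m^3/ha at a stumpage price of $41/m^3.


Value = 133 * 41 = $5453/ha

$5453/ha


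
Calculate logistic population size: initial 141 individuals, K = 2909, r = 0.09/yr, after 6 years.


(K - N0)/N0 = (2909 - 141)/141 = 2768/141 = 19.6312
r*t = 0.09 * 6 = 0.54; exp(-0.54) = 0.582748
19.6312 * 0.582748 = 11.4400
1 + 11.4400 = 12.4400
N = 2909 / 12.4400 = 233.842 ≈ 234

234


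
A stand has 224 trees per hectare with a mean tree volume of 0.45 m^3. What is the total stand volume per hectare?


V_stand = 224 * 0.45 = 100.8 m^3/ha

100.8 m^3/ha


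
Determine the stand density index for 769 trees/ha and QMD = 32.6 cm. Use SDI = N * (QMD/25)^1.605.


QMD/25 = 32.6/25 = 1.304
(1.304)^1.605 = exp(1.605 * ln(1.304)) = exp(1.605 * 0.265436) = exp(0.426025) = 1.53116
SDI = 769 * 1.53116 = 1177.46 ≈ 1177

1177


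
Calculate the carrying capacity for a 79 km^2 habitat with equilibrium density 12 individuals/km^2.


K = 12 * 79 = 948 individuals

948 individuals


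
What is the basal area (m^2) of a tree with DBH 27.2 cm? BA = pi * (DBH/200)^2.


D/200 = 27.2/200 = 0.136 m
(D/200)^2 = 0.136^2 = 0.018496
BA = 3.141593 * 0.018496 = 0.0581069 ≈ 0.0581 m^2

0.0581 m^2


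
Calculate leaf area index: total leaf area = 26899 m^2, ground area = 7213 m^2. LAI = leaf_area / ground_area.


LAI = 26899 / 7213 = 3.7292 ≈ 3.73

3.73


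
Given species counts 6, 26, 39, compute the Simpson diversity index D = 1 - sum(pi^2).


Total N = 6 + 26 + 39 = 71
Per-species terms:
  p = 6/71 = 0.084507; p^2 = 0.084507^2 = 0.007141
  p = 26/71 = 0.366197; p^2 = 0.366197^2 = 0.134100
  p = 39/71 = 0.549296; p^2 = 0.549296^2 = 0.301726
sum(p^2) = 0.007141 + 0.134100 + 0.301726 = 0.442967
D = 1 - 0.442967 = 0.557033 ≈ 0.5570

0.5570


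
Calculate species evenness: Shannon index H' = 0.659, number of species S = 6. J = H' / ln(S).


ln(6) = 1.79176
J = H' / ln(S) = 0.659 / 1.79176 = 0.367795 ≈ 0.3678

0.3678


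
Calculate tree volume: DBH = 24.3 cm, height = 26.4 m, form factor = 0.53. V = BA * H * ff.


(D/200)^2 = (24.3/200)^2 = 0.1215^2 = 0.01476225
BA = 3.141593 * 0.01476225 = 0.0463770 m^2
V = 0.0463770 * 26.4 * 0.53 = 0.648907 ≈ 0.649 m^3

0.649 m^3


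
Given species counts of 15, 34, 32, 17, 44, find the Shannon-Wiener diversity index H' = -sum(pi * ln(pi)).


Total N = 15 + 34 + 32 + 17 + 44 = 142
Per-species terms:
  p = 15/142 = 0.105634; ln(p) = -2.247775; p*ln(p) = 0.105634 * (-2.247775) = -0.237441
  p = 34/142 = 0.239437; ln(p) = -1.429465; p*ln(p) = 0.239437 * (-1.429465) = -0.342267
  p = 32/142 = 0.225352; ln(p) = -1.490092; p*ln(p) = 0.225352 * (-1.490092) = -0.335795
  p = 17/142 = 0.119718; ln(p) = -2.122616; p*ln(p) = 0.119718 * (-2.122616) = -0.254115
  p = 44/142 = 0.309859; ln(p) = -1.171638; p*ln(p) = 0.309859 * (-1.171638) = -0.363043
sum(p*ln(p)) = (-0.237441) + (-0.342267) + (-0.335795) + (-0.254115) + (-0.363043) = -1.532661
H' = -(-1.532661) = 1.532661 ≈ 1.5327

1.5327


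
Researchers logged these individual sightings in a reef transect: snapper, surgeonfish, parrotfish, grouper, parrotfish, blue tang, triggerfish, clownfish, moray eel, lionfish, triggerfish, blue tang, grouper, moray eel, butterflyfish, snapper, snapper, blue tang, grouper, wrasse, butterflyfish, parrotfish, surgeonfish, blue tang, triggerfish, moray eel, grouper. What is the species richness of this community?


Total individuals logged = 27
Distinct species (count of individuals): snapper (3), surgeonfish (2), parrotfish (3), grouper (4), blue tang (4), triggerfish (3), clownfish (1), moray eel (3), lionfish (1), butterflyfish (2), wrasse (1)
Species richness = number of distinct species = 11

11


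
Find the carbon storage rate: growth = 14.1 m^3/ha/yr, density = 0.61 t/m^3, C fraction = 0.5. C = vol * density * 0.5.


C = 14.1 * 0.61 * 0.5 = 4.3005 ≈ 4.30 t C/ha/yr

4.30 t C/ha/yr


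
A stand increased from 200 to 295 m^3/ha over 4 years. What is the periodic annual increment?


PAI = (V2 - V1) / period = (295 - 200) / 4 = 95 / 4 = 23.75 m^3/ha/yr

23.75 m^3/ha/yr


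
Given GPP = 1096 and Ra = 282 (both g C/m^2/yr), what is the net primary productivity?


NPP = GPP - Ra = 1096 - 282 = 814 g C/m^2/yr

814 g C/m^2/yr


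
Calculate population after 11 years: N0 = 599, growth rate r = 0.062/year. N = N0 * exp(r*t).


r*t = 0.062 * 11 = 0.682
exp(0.682) = 1.97783
N = 599 * 1.97783 = 1184.72 ≈ 1185

1185


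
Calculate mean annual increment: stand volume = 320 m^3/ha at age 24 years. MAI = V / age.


MAI = 320 / 24 = 13.3333 ≈ 13.33 m^3/ha/yr

13.33 m^3/ha/yr


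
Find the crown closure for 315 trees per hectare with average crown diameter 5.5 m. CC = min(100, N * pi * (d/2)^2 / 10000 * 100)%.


(d/2)^2 = (5.5/2)^2 = 2.75^2 = 7.5625
Crown area = 3.141593 * 7.5625 = 23.7583 m^2
N * area / 10000 * 100 = 315 * 23.7583 / 10000 * 100 = 74.8386
CC = min(100, 74.8386) = 74.8386 ≈ 74.8%

74.8%


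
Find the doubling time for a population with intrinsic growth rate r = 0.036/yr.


td = ln(2) / 0.036 = 0.693147 / 0.036 = 19.2541 ≈ 19.3 years

19.3 years


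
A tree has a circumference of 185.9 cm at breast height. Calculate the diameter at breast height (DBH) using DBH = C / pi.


DBH = C / pi = 185.9 / 3.141593 = 59.1738 ≈ 59.17 cm

59.17 cm


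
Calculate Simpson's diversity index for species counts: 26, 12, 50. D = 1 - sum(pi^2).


Total N = 26 + 12 + 50 = 88
Per-species terms:
  p = 26/88 = 0.295455; p^2 = 0.295455^2 = 0.087294
  p = 12/88 = 0.136364; p^2 = 0.136364^2 = 0.018595
  p = 50/88 = 0.568182; p^2 = 0.568182^2 = 0.322831
sum(p^2) = 0.087294 + 0.018595 + 0.322831 = 0.428720
D = 1 - 0.428720 = 0.571280 ≈ 0.5713

0.5713


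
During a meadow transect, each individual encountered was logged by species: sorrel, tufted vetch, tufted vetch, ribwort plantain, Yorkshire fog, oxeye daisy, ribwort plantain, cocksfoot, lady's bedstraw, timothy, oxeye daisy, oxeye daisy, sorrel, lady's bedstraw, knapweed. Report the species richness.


Total individuals logged = 15
Distinct species (count of individuals): sorrel (2), tufted vetch (2), ribwort plantain (2), Yorkshire fog (1), oxeye daisy (3), cocksfoot (1), lady's bedstraw (2), timothy (1), knapweed (1)
Species richness = number of distinct species = 9

9


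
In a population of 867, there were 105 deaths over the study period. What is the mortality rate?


Mortality rate = 105 / 867 = 0.121107 ≈ 0.1211

0.1211


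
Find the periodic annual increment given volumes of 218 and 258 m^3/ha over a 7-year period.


PAI = (V2 - V1) / period = (258 - 218) / 7 = 40 / 7 = 5.7143 ≈ 5.71 m^3/ha/yr

5.71 m^3/ha/yr


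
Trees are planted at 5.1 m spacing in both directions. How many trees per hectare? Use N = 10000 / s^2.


N = 10000 / 5.1^2 = 10000 / 26.01 = 384.468 ≈ 384 trees/ha

384 trees/ha


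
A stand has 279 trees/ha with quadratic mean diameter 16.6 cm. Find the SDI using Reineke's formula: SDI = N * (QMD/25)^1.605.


QMD/25 = 16.6/25 = 0.664
(0.664)^1.605 = exp(1.605 * ln(0.664)) = exp(1.605 * (-0.409473)) = exp(-0.657204) = 0.518298
SDI = 279 * 0.518298 = 144.605 ≈ 145

145


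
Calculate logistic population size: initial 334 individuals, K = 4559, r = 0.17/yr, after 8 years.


(K - N0)/N0 = (4559 - 334)/334 = 4225/334 = 12.6497
r*t = 0.17 * 8 = 1.36; exp(-1.36) = 0.256661
12.6497 * 0.256661 = 3.24668
1 + 3.24668 = 4.24668
N = 4559 / 4.24668 = 1073.54 ≈ 1074

1074


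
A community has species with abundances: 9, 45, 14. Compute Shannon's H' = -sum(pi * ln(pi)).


Total N = 9 + 45 + 14 = 68
Per-species terms:
  p = 9/68 = 0.132353; ln(p) = -2.022283; p*ln(p) = 0.132353 * (-2.022283) = -0.267655
  p = 45/68 = 0.661765; ln(p) = -0.412845; p*ln(p) = 0.661765 * (-0.412845) = -0.273206
  p = 14/68 = 0.205882; ln(p) = -1.580452; p*ln(p) = 0.205882 * (-1.580452) = -0.325387
sum(p*ln(p)) = (-0.267655) + (-0.273206) + (-0.325387) = -0.866248
H' = -(-0.866248) = 0.866248 ≈ 0.8662

0.8662


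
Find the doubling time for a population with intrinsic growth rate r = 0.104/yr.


td = ln(2) / 0.104 = 0.693147 / 0.104 = 6.66488 ≈ 6.7 years

6.7 years


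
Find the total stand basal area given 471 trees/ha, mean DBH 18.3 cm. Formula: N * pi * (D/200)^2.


(D/200)^2 = (18.3/200)^2 = 0.0915^2 = 0.00837225
Individual BA = 3.141593 * 0.00837225 = 0.0263022 m^2
Stand BA = 471 * 0.0263022 = 12.3883 ≈ 12.39 m^2/ha

12.39 m^2/ha


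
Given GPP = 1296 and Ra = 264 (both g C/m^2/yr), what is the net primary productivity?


NPP = GPP - Ra = 1296 - 264 = 1032 g C/m^2/yr

1032 g C/m^2/yr


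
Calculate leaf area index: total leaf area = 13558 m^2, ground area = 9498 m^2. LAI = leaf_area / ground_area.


LAI = 13558 / 9498 = 1.4275 ≈ 1.43

1.43


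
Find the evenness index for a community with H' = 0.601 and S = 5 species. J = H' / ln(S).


ln(5) = 1.60944
J = H' / ln(S) = 0.601 / 1.60944 = 0.373422 ≈ 0.3734

0.3734


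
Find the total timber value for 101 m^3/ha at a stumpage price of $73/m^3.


Value = 101 * 73 = $7373/ha

$7373/ha


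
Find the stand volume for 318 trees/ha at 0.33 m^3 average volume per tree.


V_stand = 318 * 0.33 = 104.94 ≈ 104.9 m^3/ha

104.9 m^3/ha


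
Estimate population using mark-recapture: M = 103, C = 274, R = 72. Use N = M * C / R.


N = M * C / R = 103 * 274 / 72 = 28222 / 72 = 391.97 ≈ 392

392 individuals


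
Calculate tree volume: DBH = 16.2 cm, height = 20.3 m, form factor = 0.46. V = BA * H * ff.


(D/200)^2 = (16.2/200)^2 = 0.081^2 = 0.006561
BA = 3.141593 * 0.006561 = 0.0206120 m^2
V = 0.0206120 * 20.3 * 0.46 = 0.192475 ≈ 0.192 m^3

0.192 m^3


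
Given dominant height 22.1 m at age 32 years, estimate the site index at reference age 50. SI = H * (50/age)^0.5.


50/32 = 1.56250
(1.56250)^0.5 = 1.25000
SI = 22.1 * 1.25000 = 27.6250 ≈ 27.6 m

27.6 m


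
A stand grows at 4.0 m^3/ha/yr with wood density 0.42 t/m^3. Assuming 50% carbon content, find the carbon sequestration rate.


C = 4.0 * 0.42 * 0.5 = 0.84 t C/ha/yr

0.84 t C/ha/yr


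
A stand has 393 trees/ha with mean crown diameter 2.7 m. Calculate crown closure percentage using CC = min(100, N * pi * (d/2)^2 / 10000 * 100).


(d/2)^2 = (2.7/2)^2 = 1.35^2 = 1.8225
Crown area = 3.141593 * 1.8225 = 5.72555 m^2
N * area / 10000 * 100 = 393 * 5.72555 / 10000 * 100 = 22.5014
CC = min(100, 22.5014) = 22.5014 ≈ 22.5%

22.5%


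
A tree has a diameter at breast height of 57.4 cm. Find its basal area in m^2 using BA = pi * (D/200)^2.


D/200 = 57.4/200 = 0.287 m
(D/200)^2 = 0.287^2 = 0.082369
BA = 3.141593 * 0.082369 = 0.258770 ≈ 0.2588 m^2

0.2588 m^2


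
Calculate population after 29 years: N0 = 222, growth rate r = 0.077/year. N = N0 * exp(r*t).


r*t = 0.077 * 29 = 2.233
exp(2.233) = 9.32781
N = 222 * 9.32781 = 2070.77 ≈ 2071

2071


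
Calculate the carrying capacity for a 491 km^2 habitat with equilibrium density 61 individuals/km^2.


K = 61 * 491 = 29951 individuals

29951 individuals


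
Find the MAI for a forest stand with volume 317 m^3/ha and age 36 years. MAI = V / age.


MAI = 317 / 36 = 8.8056 ≈ 8.81 m^3/ha/yr

8.81 m^3/ha/yr


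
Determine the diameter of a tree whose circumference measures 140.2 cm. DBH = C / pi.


DBH = C / pi = 140.2 / 3.141593 = 44.6270 ≈ 44.63 cm

44.63 cm


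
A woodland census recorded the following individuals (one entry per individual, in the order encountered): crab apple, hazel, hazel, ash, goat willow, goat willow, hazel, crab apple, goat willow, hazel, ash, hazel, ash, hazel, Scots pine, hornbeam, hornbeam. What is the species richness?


Total individuals logged = 17
Distinct species (count of individuals): crab apple (2), hazel (6), ash (3), goat willow (3), Scots pine (1), hornbeam (2)
Species richness = number of distinct species = 6

6


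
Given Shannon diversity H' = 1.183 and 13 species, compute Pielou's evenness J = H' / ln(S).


ln(13) = 2.56495
J = H' / ln(S) = 1.183 / 2.56495 = 0.461218 ≈ 0.4612

0.4612


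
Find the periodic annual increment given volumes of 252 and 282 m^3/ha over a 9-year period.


PAI = (V2 - V1) / period = (282 - 252) / 9 = 30 / 9 = 3.3333 ≈ 3.33 m^3/ha/yr

3.33 m^3/ha/yr


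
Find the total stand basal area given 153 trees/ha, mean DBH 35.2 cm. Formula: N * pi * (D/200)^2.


(D/200)^2 = (35.2/200)^2 = 0.176^2 = 0.030976
Individual BA = 3.141593 * 0.030976 = 0.0973140 m^2
Stand BA = 153 * 0.0973140 = 14.8890 ≈ 14.89 m^2/ha

14.89 m^2/ha


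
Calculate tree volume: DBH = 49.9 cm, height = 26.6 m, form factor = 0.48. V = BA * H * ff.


(D/200)^2 = (49.9/200)^2 = 0.2495^2 = 0.06225025
BA = 3.141593 * 0.06225025 = 0.195565 m^2
V = 0.195565 * 26.6 * 0.48 = 2.49697 ≈ 2.497 m^3

2.497 m^3


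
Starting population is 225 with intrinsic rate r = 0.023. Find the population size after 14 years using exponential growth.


r*t = 0.023 * 14 = 0.322
exp(0.322) = 1.37988
N = 225 * 1.37988 = 310.473 ≈ 310

310


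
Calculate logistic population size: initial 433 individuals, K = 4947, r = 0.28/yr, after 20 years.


(K - N0)/N0 = (4947 - 433)/433 = 4514/433 = 10.4249
r*t = 0.28 * 20 = 5.6; exp(-5.6) = 0.00369786
10.4249 * 0.00369786 = 0.0385498
1 + 0.0385498 = 1.03855
N = 4947 / 1.03855 = 4763.37 ≈ 4763

4763


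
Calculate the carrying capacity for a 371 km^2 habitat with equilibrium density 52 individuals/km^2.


K = 52 * 371 = 19292 individuals

19292 individuals


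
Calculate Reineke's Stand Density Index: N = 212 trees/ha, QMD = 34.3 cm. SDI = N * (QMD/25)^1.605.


QMD/25 = 34.3/25 = 1.372
(1.372)^1.605 = exp(1.605 * ln(1.372)) = exp(1.605 * 0.316270) = exp(0.507613) = 1.66132
SDI = 212 * 1.66132 = 352.200 ≈ 352

352


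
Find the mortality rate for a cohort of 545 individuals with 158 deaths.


Mortality rate = 158 / 545 = 0.289908 ≈ 0.2899

0.2899


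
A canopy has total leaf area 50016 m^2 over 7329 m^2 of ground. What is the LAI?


LAI = 50016 / 7329 = 6.8244 ≈ 6.82

6.82


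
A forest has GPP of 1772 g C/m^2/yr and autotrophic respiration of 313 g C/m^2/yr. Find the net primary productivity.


NPP = GPP - Ra = 1772 - 313 = 1459 g C/m^2/yr

1459 g C/m^2/yr


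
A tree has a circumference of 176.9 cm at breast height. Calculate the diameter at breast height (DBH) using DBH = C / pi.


DBH = C / pi = 176.9 / 3.141593 = 56.3090 ≈ 56.31 cm

56.31 cm


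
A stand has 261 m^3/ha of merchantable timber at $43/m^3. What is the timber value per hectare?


Value = 261 * 43 = $11223/ha

$11223/ha


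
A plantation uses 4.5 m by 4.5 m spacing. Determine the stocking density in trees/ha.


N = 10000 / 4.5^2 = 10000 / 20.25 = 493.827 ≈ 494 trees/ha

494 trees/ha


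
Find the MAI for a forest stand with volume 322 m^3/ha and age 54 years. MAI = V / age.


MAI = 322 / 54 = 5.9630 ≈ 5.96 m^3/ha/yr

5.96 m^3/ha/yr


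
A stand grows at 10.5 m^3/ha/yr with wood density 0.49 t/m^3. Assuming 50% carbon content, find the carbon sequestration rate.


C = 10.5 * 0.49 * 0.5 = 2.5725 ≈ 2.57 t C/ha/yr

2.57 t C/ha/yr


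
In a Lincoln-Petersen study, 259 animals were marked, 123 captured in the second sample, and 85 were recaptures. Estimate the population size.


N = M * C / R = 259 * 123 / 85 = 31857 / 85 = 374.79 ≈ 375

375 individuals


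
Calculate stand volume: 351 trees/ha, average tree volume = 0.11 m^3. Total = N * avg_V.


V_stand = 351 * 0.11 = 38.61 ≈ 38.6 m^3/ha

38.6 m^3/ha


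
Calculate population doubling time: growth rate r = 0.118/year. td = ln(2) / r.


td = ln(2) / 0.118 = 0.693147 / 0.118 = 5.87413 ≈ 5.9 years

5.9 years


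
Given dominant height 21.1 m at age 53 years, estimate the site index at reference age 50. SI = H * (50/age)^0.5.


50/53 = 0.943396
(0.943396)^0.5 = 0.971286
SI = 21.1 * 0.971286 = 20.4941 ≈ 20.5 m

20.5 m


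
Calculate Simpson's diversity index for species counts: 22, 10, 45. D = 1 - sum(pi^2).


Total N = 22 + 10 + 45 = 77
Per-species terms:
  p = 22/77 = 0.285714; p^2 = 0.285714^2 = 0.081632
  p = 10/77 = 0.129870; p^2 = 0.129870^2 = 0.016866
  p = 45/77 = 0.584416; p^2 = 0.584416^2 = 0.341542
sum(p^2) = 0.081632 + 0.016866 + 0.341542 = 0.440040
D = 1 - 0.440040 = 0.559960 ≈ 0.5600

0.5600


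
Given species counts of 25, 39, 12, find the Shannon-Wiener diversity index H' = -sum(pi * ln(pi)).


Total N = 25 + 39 + 12 = 76
Per-species terms:
  p = 25/76 = 0.328947; ln(p) = -1.111859; p*ln(p) = 0.328947 * (-1.111859) = -0.365743
  p = 39/76 = 0.513158; ln(p) = -0.667171; p*ln(p) = 0.513158 * (-0.667171) = -0.342364
  p = 12/76 = 0.157895; ln(p) = -1.845825; p*ln(p) = 0.157895 * (-1.845825) = -0.291447
sum(p*ln(p)) = (-0.365743) + (-0.342364) + (-0.291447) = -0.999554
H' = -(-0.999554) = 0.999554 ≈ 0.9996

0.9996


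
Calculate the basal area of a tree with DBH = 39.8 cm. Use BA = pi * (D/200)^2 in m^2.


D/200 = 39.8/200 = 0.199 m
(D/200)^2 = 0.199^2 = 0.039601
BA = 3.141593 * 0.039601 = 0.124410 ≈ 0.1244 m^2

0.1244 m^2


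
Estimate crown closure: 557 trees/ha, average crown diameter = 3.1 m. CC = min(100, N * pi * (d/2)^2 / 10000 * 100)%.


(d/2)^2 = (3.1/2)^2 = 1.55^2 = 2.4025
Crown area = 3.141593 * 2.4025 = 7.54768 m^2
N * area / 10000 * 100 = 557 * 7.54768 / 10000 * 100 = 42.0406
CC = min(100, 42.0406) = 42.0406 ≈ 42.0%

42.0%


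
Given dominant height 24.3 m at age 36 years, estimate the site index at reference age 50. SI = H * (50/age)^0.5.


50/36 = 1.38889
(1.38889)^0.5 = 1.17851
SI = 24.3 * 1.17851 = 28.6378 ≈ 28.6 m

28.6 m


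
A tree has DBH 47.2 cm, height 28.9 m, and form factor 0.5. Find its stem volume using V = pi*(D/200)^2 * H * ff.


(D/200)^2 = (47.2/200)^2 = 0.236^2 = 0.055696
BA = 3.141593 * 0.055696 = 0.174974 m^2
V = 0.174974 * 28.9 * 0.5 = 2.52837 ≈ 2.528 m^3

2.528 m^3


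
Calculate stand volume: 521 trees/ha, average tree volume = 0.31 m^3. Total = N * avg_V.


V_stand = 521 * 0.31 = 161.51 ≈ 161.5 m^3/ha

161.5 m^3/ha


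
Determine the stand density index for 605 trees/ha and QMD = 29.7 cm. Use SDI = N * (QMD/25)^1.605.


QMD/25 = 29.7/25 = 1.188
(1.188)^1.605 = exp(1.605 * ln(1.188)) = exp(1.605 * 0.172271) = exp(0.276495) = 1.31850
SDI = 605 * 1.31850 = 797.693 ≈ 798

798


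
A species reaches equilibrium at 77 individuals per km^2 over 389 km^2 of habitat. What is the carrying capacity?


K = 77 * 389 = 29953 individuals

29953 individuals


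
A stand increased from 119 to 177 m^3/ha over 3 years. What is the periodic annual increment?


PAI = (V2 - V1) / period = (177 - 119) / 3 = 58 / 3 = 19.3333 ≈ 19.33 m^3/ha/yr

19.33 m^3/ha/yr


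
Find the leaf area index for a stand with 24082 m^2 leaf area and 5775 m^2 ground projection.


LAI = 24082 / 5775 = 4.1700 ≈ 4.17

4.17


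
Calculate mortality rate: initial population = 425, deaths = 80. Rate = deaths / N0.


Mortality rate = 80 / 425 = 0.188235 ≈ 0.1882

0.1882


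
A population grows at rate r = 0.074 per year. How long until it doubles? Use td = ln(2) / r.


td = ln(2) / 0.074 = 0.693147 / 0.074 = 9.36685 ≈ 9.4 years

9.4 years


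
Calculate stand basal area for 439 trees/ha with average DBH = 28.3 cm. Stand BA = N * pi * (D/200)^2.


(D/200)^2 = (28.3/200)^2 = 0.1415^2 = 0.02002225
Individual BA = 3.141593 * 0.02002225 = 0.0629018 m^2
Stand BA = 439 * 0.0629018 = 27.6139 ≈ 27.61 m^2/ha

27.61 m^2/ha


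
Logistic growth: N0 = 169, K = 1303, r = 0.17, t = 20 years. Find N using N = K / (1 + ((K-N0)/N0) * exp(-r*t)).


(K - N0)/N0 = (1303 - 169)/169 = 1134/169 = 6.71006
r*t = 0.17 * 20 = 3.4; exp(-3.4) = 0.0333733
6.71006 * 0.0333733 = 0.223937
1 + 0.223937 = 1.22394
N = 1303 / 1.22394 = 1064.59 ≈ 1065

1065


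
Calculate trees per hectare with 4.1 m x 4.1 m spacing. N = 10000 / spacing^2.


N = 10000 / 4.1^2 = 10000 / 16.81 = 594.884 ≈ 595 trees/ha

595 trees/ha


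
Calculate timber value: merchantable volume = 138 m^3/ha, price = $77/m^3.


Value = 138 * 77 = $10626/ha

$10626/ha


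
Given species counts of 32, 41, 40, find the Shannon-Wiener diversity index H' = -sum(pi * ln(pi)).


Total N = 32 + 41 + 40 = 113
Per-species terms:
  p = 32/113 = 0.283186; ln(p) = -1.261651; p*ln(p) = 0.283186 * (-1.261651) = -0.357282
  p = 41/113 = 0.362832; ln(p) = -1.013815; p*ln(p) = 0.362832 * (-1.013815) = -0.367845
  p = 40/113 = 0.353982; ln(p) = -1.038509; p*ln(p) = 0.353982 * (-1.038509) = -0.367613
sum(p*ln(p)) = (-0.357282) + (-0.367845) + (-0.367613) = -1.092740
H' = -(-1.092740) = 1.092740 ≈ 1.0927

1.0927


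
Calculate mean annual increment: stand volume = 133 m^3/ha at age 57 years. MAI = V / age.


MAI = 133 / 57 = 2.3333 ≈ 2.33 m^3/ha/yr

2.33 m^3/ha/yr


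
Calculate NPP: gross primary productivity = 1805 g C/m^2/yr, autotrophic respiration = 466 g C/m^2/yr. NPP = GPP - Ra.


NPP = GPP - Ra = 1805 - 466 = 1339 g C/m^2/yr

1339 g C/m^2/yr


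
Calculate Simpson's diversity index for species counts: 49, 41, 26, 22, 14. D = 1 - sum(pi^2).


Total N = 49 + 41 + 26 + 22 + 14 = 152
Per-species terms:
  p = 49/152 = 0.322368; p^2 = 0.322368^2 = 0.103921
  p = 41/152 = 0.269737; p^2 = 0.269737^2 = 0.072758
  p = 26/152 = 0.171053; p^2 = 0.171053^2 = 0.029259
  p = 22/152 = 0.144737; p^2 = 0.144737^2 = 0.020949
  p = 14/152 = 0.092105; p^2 = 0.092105^2 = 0.008483
sum(p^2) = 0.103921 + 0.072758 + 0.029259 + 0.020949 + 0.008483 = 0.235370
D = 1 - 0.235370 = 0.764630 ≈ 0.7646

0.7646


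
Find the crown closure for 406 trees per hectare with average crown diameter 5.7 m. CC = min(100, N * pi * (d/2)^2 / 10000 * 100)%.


(d/2)^2 = (5.7/2)^2 = 2.85^2 = 8.1225
Crown area = 3.141593 * 8.1225 = 25.5176 m^2
N * area / 10000 * 100 = 406 * 25.5176 / 10000 * 100 = 103.601
CC = min(100, 103.601) = 100%

100%


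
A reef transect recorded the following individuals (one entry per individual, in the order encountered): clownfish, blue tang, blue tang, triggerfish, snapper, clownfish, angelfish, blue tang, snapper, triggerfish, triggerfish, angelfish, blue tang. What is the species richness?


Total individuals logged = 13
Distinct species (count of individuals): clownfish (2), blue tang (4), triggerfish (3), snapper (2), angelfish (2)
Species richness = number of distinct species = 5

5


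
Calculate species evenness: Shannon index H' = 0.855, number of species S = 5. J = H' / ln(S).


ln(5) = 1.60944
J = H' / ln(S) = 0.855 / 1.60944 = 0.531241 ≈ 0.5312

0.5312


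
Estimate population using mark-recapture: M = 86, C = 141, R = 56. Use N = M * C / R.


N = M * C / R = 86 * 141 / 56 = 12126 / 56 = 216.54 ≈ 217

217 individuals


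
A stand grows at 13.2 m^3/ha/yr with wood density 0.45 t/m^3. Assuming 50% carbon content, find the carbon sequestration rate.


C = 13.2 * 0.45 * 0.5 = 2.97 t C/ha/yr

2.97 t C/ha/yr


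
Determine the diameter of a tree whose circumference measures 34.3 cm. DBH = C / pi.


DBH = C / pi = 34.3 / 3.141593 = 10.9180 ≈ 10.92 cm

10.92 cm


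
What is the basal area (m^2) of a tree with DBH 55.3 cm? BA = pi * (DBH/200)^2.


D/200 = 55.3/200 = 0.2765 m
(D/200)^2 = 0.2765^2 = 0.07645225
BA = 3.141593 * 0.07645225 = 0.240182 ≈ 0.2402 m^2

0.2402 m^2


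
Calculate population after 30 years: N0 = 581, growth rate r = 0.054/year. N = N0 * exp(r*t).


r*t = 0.054 * 30 = 1.62
exp(1.62) = 5.05309
N = 581 * 5.05309 = 2935.85 ≈ 2936

2936


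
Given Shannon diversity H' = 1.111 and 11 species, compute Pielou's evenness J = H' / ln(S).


ln(11) = 2.39790
J = H' / ln(S) = 1.111 / 2.39790 = 0.463322 ≈ 0.4633

0.4633


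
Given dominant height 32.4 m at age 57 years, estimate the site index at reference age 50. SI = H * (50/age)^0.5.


50/57 = 0.877193
(0.877193)^0.5 = 0.936586
SI = 32.4 * 0.936586 = 30.3454 ≈ 30.3 m

30.3 m


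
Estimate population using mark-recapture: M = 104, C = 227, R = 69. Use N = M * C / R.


N = M * C / R = 104 * 227 / 69 = 23608 / 69 = 342.14 ≈ 342

342 individuals


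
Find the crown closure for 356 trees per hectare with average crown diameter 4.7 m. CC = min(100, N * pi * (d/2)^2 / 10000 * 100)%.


(d/2)^2 = (4.7/2)^2 = 2.35^2 = 5.5225
Crown area = 3.141593 * 5.5225 = 17.3494 m^2
N * area / 10000 * 100 = 356 * 17.3494 / 10000 * 100 = 61.7639
CC = min(100, 61.7639) = 61.7639 ≈ 61.8%

61.8%


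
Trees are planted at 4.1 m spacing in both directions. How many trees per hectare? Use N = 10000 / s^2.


N = 10000 / 4.1^2 = 10000 / 16.81 = 594.884 ≈ 595 trees/ha

595 trees/ha


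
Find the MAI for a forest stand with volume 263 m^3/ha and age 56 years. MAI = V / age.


MAI = 263 / 56 = 4.6964 ≈ 4.70 m^3/ha/yr

4.70 m^3/ha/yr


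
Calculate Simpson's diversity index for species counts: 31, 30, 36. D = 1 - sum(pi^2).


Total N = 31 + 30 + 36 = 97
Per-species terms:
  p = 31/97 = 0.319588; p^2 = 0.319588^2 = 0.102136
  p = 30/97 = 0.309278; p^2 = 0.309278^2 = 0.095653
  p = 36/97 = 0.371134; p^2 = 0.371134^2 = 0.137740
sum(p^2) = 0.102136 + 0.095653 + 0.137740 = 0.335529
D = 1 - 0.335529 = 0.664471 ≈ 0.6645

0.6645


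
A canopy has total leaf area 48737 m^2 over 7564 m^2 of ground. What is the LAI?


LAI = 48737 / 7564 = 6.4433 ≈ 6.44

6.44


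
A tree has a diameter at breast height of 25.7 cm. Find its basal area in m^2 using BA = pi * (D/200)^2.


D/200 = 25.7/200 = 0.1285 m
(D/200)^2 = 0.1285^2 = 0.01651225
BA = 3.141593 * 0.01651225 = 0.0518748 ≈ 0.0519 m^2

0.0519 m^2


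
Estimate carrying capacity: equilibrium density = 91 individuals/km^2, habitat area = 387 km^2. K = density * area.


K = 91 * 387 = 35217 individuals

35217 individuals


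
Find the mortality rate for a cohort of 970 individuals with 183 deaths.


Mortality rate = 183 / 970 = 0.188660 ≈ 0.1887

0.1887


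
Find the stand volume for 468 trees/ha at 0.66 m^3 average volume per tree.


V_stand = 468 * 0.66 = 308.88 ≈ 308.9 m^3/ha

308.9 m^3/ha


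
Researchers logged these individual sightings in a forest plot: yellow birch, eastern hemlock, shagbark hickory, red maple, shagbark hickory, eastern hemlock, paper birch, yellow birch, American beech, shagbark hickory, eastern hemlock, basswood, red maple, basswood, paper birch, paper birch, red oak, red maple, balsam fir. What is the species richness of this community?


Total individuals logged = 19
Distinct species (count of individuals): yellow birch (2), eastern hemlock (3), shagbark hickory (3), red maple (3), paper birch (3), American beech (1), basswood (2), red oak (1), balsam fir (1)
Species richness = number of distinct species = 9

9


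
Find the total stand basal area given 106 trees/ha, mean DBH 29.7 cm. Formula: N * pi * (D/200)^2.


(D/200)^2 = (29.7/200)^2 = 0.1485^2 = 0.02205225
Individual BA = 3.141593 * 0.02205225 = 0.0692792 m^2
Stand BA = 106 * 0.0692792 = 7.34360 ≈ 7.34 m^2/ha

7.34 m^2/ha


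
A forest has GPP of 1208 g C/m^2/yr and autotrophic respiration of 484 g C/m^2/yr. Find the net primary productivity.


NPP = GPP - Ra = 1208 - 484 = 724 g C/m^2/yr

724 g C/m^2/yr


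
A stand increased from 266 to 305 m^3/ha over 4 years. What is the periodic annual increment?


PAI = (V2 - V1) / period = (305 - 266) / 4 = 39 / 4 = 9.75 m^3/ha/yr

9.75 m^3/ha/yr


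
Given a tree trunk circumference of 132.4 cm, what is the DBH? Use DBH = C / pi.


DBH = C / pi = 132.4 / 3.141593 = 42.1442 ≈ 42.14 cm

42.14 cm


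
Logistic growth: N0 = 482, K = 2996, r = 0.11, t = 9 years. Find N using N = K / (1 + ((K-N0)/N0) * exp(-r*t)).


(K - N0)/N0 = (2996 - 482)/482 = 2514/482 = 5.21577
r*t = 0.11 * 9 = 0.99; exp(-0.99) = 0.371577
5.21577 * 0.371577 = 1.93806
1 + 1.93806 = 2.93806
N = 2996 / 2.93806 = 1019.72 ≈ 1020

1020


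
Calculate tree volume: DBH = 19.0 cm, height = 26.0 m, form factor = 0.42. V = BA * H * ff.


(D/200)^2 = (19.0/200)^2 = 0.095^2 = 0.009025
BA = 3.141593 * 0.009025 = 0.0283529 m^2
V = 0.0283529 * 26.0 * 0.42 = 0.309614 ≈ 0.310 m^3

0.310 m^3


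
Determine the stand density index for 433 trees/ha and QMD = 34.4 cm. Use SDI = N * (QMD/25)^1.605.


QMD/25 = 34.4/25 = 1.376
(1.376)^1.605 = exp(1.605 * ln(1.376)) = exp(1.605 * 0.319181) = exp(0.512286) = 1.66910
SDI = 433 * 1.66910 = 722.720 ≈ 723

723


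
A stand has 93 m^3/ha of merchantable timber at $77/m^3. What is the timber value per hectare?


Value = 93 * 77 = $7161/ha

$7161/ha


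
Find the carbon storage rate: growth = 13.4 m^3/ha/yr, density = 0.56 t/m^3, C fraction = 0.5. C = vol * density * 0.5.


C = 13.4 * 0.56 * 0.5 = 3.752 ≈ 3.75 t C/ha/yr

3.75 t C/ha/yr


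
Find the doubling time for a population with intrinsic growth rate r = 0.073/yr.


td = ln(2) / 0.073 = 0.693147 / 0.073 = 9.49516 ≈ 9.5 years

9.5 years


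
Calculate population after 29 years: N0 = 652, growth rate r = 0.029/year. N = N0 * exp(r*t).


r*t = 0.029 * 29 = 0.841
exp(0.841) = 2.31868
N = 652 * 2.31868 = 1511.78 ≈ 1512

1512


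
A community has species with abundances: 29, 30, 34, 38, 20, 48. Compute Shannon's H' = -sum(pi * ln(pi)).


Total N = 29 + 30 + 34 + 38 + 20 + 48 = 199
Per-species terms:
  p = 29/199 = 0.145729; ln(p) = -1.926007; p*ln(p) = 0.145729 * (-1.926007) = -0.280675
  p = 30/199 = 0.150754; ln(p) = -1.892106; p*ln(p) = 0.150754 * (-1.892106) = -0.285243
  p = 34/199 = 0.170854; ln(p) = -1.766946; p*ln(p) = 0.170854 * (-1.766946) = -0.301890
  p = 38/199 = 0.190955; ln(p) = -1.655717; p*ln(p) = 0.190955 * (-1.655717) = -0.316167
  p = 20/199 = 0.100503; ln(p) = -2.297568; p*ln(p) = 0.100503 * (-2.297568) = -0.230912
  p = 48/199 = 0.241206; ln(p) = -1.422104; p*ln(p) = 0.241206 * (-1.422104) = -0.343020
sum(p*ln(p)) = (-0.280675) + (-0.285243) + (-0.301890) + (-0.316167) + (-0.230912) + (-0.343020) = -1.757907
H' = -(-1.757907) = 1.757907 ≈ 1.7579

1.7579


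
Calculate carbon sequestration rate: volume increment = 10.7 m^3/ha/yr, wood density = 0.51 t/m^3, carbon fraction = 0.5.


C = 10.7 * 0.51 * 0.5 = 2.7285 ≈ 2.73 t C/ha/yr

2.73 t C/ha/yr


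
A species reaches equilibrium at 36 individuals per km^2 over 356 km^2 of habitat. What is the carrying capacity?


K = 36 * 356 = 12816 individuals

12816 individuals


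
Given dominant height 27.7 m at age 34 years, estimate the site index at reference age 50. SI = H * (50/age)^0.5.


50/34 = 1.47059
(1.47059)^0.5 = 1.21268
SI = 27.7 * 1.21268 = 33.5912 ≈ 33.6 m

33.6 m


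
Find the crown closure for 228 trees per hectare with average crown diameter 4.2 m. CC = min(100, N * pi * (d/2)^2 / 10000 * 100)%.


(d/2)^2 = (4.2/2)^2 = 2.1^2 = 4.41
Crown area = 3.141593 * 4.41 = 13.8544 m^2
N * area / 10000 * 100 = 228 * 13.8544 / 10000 * 100 = 31.5880
CC = min(100, 31.5880) = 31.5880 ≈ 31.6%

31.6%


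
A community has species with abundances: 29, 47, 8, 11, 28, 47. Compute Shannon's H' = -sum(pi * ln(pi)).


Total N = 29 + 47 + 8 + 11 + 28 + 47 = 170
Per-species terms:
  p = 29/170 = 0.170588; ln(p) = -1.768504; p*ln(p) = 0.170588 * (-1.768504) = -0.301686
  p = 47/170 = 0.276471; ln(p) = -1.285649; p*ln(p) = 0.276471 * (-1.285649) = -0.355445
  p = 8/170 = 0.047059; ln(p) = -3.056353; p*ln(p) = 0.047059 * (-3.056353) = -0.143829
  p = 11/170 = 0.064706; ln(p) = -2.737901; p*ln(p) = 0.064706 * (-2.737901) = -0.177159
  p = 28/170 = 0.164706; ln(p) = -1.803593; p*ln(p) = 0.164706 * (-1.803593) = -0.297063
  p = 47/170 = 0.276471; ln(p) = -1.285649; p*ln(p) = 0.276471 * (-1.285649) = -0.355445
sum(p*ln(p)) = (-0.301686) + (-0.355445) + (-0.143829) + (-0.177159) + (-0.297063) + (-0.355445) = -1.630627
H' = -(-1.630627) = 1.630627 ≈ 1.6306

1.6306


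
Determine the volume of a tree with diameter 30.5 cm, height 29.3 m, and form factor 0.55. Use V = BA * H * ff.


(D/200)^2 = (30.5/200)^2 = 0.1525^2 = 0.02325625
BA = 3.141593 * 0.02325625 = 0.0730617 m^2
V = 0.0730617 * 29.3 * 0.55 = 1.17739 ≈ 1.177 m^3

1.177 m^3


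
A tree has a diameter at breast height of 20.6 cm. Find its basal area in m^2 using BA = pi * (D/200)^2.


D/200 = 20.6/200 = 0.103 m
(D/200)^2 = 0.103^2 = 0.010609
BA = 3.141593 * 0.010609 = 0.0333292 ≈ 0.0333 m^2

0.0333 m^2


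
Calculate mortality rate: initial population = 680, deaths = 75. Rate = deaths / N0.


Mortality rate = 75 / 680 = 0.110294 ≈ 0.1103

0.1103


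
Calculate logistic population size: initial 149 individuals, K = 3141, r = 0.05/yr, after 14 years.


(K - N0)/N0 = (3141 - 149)/149 = 2992/149 = 20.0805
r*t = 0.05 * 14 = 0.7; exp(-0.7) = 0.496585
20.0805 * 0.496585 = 9.97168
1 + 9.97168 = 10.9717
N = 3141 / 10.9717 = 286.282 ≈ 286

286


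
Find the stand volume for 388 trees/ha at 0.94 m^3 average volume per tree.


V_stand = 388 * 0.94 = 364.72 ≈ 364.7 m^3/ha

364.7 m^3/ha


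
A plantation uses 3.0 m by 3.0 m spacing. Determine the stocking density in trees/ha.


N = 10000 / 3.0^2 = 10000 / 9 = 1111.11 ≈ 1111 trees/ha

1111 trees/ha


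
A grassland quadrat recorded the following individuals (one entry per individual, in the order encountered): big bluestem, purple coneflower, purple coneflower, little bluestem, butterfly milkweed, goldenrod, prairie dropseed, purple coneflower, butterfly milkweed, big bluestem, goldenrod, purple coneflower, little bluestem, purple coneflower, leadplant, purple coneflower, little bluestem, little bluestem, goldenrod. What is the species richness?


Total individuals logged = 19
Distinct species (count of individuals): big bluestem (2), purple coneflower (6), little bluestem (4), butterfly milkweed (2), goldenrod (3), prairie dropseed (1), leadplant (1)
Species richness = number of distinct species = 7

7


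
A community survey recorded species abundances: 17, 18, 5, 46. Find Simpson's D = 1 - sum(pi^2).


Total N = 17 + 18 + 5 + 46 = 86
Per-species terms:
  p = 17/86 = 0.197674; p^2 = 0.197674^2 = 0.039075
  p = 18/86 = 0.209302; p^2 = 0.209302^2 = 0.043807
  p = 5/86 = 0.058140; p^2 = 0.058140^2 = 0.003380
  p = 46/86 = 0.534884; p^2 = 0.534884^2 = 0.286101
sum(p^2) = 0.039075 + 0.043807 + 0.003380 + 0.286101 = 0.372363
D = 1 - 0.372363 = 0.627637 ≈ 0.6276

0.6276


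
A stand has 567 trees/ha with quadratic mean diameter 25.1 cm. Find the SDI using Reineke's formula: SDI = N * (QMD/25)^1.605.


QMD/25 = 25.1/25 = 1.004
(1.004)^1.605 = exp(1.605 * ln(1.004)) = exp(1.605 * 0.00399202) = exp(0.00640719) = 1.00643
SDI = 567 * 1.00643 = 570.646 ≈ 571

571


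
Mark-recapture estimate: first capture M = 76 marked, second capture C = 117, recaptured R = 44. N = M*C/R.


N = M * C / R = 76 * 117 / 44 = 8892 / 44 = 202.09 ≈ 202

202 individuals


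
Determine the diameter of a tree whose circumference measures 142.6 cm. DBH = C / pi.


DBH = C / pi = 142.6 / 3.141593 = 45.3910 ≈ 45.39 cm

45.39 cm


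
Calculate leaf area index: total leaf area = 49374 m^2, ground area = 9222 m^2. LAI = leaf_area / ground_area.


LAI = 49374 / 9222 = 5.3539 ≈ 5.35

5.35


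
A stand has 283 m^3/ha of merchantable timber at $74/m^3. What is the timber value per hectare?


Value = 283 * 74 = $20942/ha

$20942/ha


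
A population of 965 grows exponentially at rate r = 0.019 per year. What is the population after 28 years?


r*t = 0.019 * 28 = 0.532
exp(0.532) = 1.70233
N = 965 * 1.70233 = 1642.75 ≈ 1643

1643


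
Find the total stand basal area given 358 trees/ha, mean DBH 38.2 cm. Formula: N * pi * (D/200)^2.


(D/200)^2 = (38.2/200)^2 = 0.191^2 = 0.036481
Individual BA = 3.141593 * 0.036481 = 0.114608 m^2
Stand BA = 358 * 0.114608 = 41.0297 ≈ 41.03 m^2/ha

41.03 m^2/ha


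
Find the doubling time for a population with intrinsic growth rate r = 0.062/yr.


td = ln(2) / 0.062 = 0.693147 / 0.062 = 11.1798 ≈ 11.2 years

11.2 years


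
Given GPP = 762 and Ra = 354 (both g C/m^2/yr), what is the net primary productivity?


NPP = GPP - Ra = 762 - 354 = 408 g C/m^2/yr

408 g C/m^2/yr


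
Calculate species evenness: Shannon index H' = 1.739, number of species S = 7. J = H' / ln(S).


ln(7) = 1.94591
J = H' / ln(S) = 1.739 / 1.94591 = 0.893669 ≈ 0.8937

0.8937


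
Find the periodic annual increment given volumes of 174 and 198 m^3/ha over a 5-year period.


PAI = (V2 - V1) / period = (198 - 174) / 5 = 24 / 5 = 4.80 m^3/ha/yr

4.80 m^3/ha/yr


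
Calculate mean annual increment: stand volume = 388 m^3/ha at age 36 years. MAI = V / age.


MAI = 388 / 36 = 10.7778 ≈ 10.78 m^3/ha/yr

10.78 m^3/ha/yr


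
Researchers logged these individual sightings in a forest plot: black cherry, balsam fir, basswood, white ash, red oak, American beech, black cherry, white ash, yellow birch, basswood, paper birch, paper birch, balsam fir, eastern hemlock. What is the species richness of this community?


Total individuals logged = 14
Distinct species (count of individuals): black cherry (2), balsam fir (2), basswood (2), white ash (2), red oak (1), American beech (1), yellow birch (1), paper birch (2), eastern hemlock (1)
Species richness = number of distinct species = 9

9


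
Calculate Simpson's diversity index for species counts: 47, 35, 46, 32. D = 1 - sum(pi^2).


Total N = 47 + 35 + 46 + 32 = 160
Per-species terms:
  p = 47/160 = 0.293750; p^2 = 0.293750^2 = 0.086289
  p = 35/160 = 0.218750; p^2 = 0.218750^2 = 0.047852
  p = 46/160 = 0.287500; p^2 = 0.287500^2 = 0.082656
  p = 32/160 = 0.200000; p^2 = 0.200000^2 = 0.040000
sum(p^2) = 0.086289 + 0.047852 + 0.082656 + 0.040000 = 0.256797
D = 1 - 0.256797 = 0.743203 ≈ 0.7432

0.7432


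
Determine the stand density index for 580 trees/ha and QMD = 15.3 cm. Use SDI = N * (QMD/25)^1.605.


QMD/25 = 15.3/25 = 0.612
(0.612)^1.605 = exp(1.605 * ln(0.612)) = exp(1.605 * (-0.491023)) = exp(-0.788092) = 0.454712
SDI = 580 * 0.454712 = 263.733 ≈ 264

264


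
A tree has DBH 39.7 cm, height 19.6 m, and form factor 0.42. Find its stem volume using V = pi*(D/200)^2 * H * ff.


(D/200)^2 = (39.7/200)^2 = 0.1985^2 = 0.03940225
BA = 3.141593 * 0.03940225 = 0.123786 m^2
V = 0.123786 * 19.6 * 0.42 = 1.01901 ≈ 1.019 m^3

1.019 m^3


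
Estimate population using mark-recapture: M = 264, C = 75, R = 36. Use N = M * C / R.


N = M * C / R = 264 * 75 / 36 = 19800 / 36 = 550

550 individuals


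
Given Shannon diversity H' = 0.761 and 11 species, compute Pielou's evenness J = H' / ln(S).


ln(11) = 2.39790
J = H' / ln(S) = 0.761 / 2.39790 = 0.317361 ≈ 0.3174

0.3174


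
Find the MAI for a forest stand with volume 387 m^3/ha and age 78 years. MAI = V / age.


MAI = 387 / 78 = 4.9615 ≈ 4.96 m^3/ha/yr

4.96 m^3/ha/yr


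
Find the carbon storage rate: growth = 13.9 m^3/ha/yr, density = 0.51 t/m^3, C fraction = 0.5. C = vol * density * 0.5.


C = 13.9 * 0.51 * 0.5 = 3.5445 ≈ 3.54 t C/ha/yr

3.54 t C/ha/yr


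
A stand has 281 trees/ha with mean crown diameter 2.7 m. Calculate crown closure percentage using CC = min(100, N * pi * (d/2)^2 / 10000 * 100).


(d/2)^2 = (2.7/2)^2 = 1.35^2 = 1.8225
Crown area = 3.141593 * 1.8225 = 5.72555 m^2
N * area / 10000 * 100 = 281 * 5.72555 / 10000 * 100 = 16.0888
CC = min(100, 16.0888) = 16.0888 ≈ 16.1%

16.1%


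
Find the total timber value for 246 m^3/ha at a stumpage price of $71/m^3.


Value = 246 * 71 = $17466/ha

$17466/ha


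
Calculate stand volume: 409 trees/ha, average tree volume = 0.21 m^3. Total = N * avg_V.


V_stand = 409 * 0.21 = 85.89 ≈ 85.9 m^3/ha

85.9 m^3/ha


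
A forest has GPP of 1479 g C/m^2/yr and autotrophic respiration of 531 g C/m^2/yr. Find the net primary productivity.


NPP = GPP - Ra = 1479 - 531 = 948 g C/m^2/yr

948 g C/m^2/yr
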